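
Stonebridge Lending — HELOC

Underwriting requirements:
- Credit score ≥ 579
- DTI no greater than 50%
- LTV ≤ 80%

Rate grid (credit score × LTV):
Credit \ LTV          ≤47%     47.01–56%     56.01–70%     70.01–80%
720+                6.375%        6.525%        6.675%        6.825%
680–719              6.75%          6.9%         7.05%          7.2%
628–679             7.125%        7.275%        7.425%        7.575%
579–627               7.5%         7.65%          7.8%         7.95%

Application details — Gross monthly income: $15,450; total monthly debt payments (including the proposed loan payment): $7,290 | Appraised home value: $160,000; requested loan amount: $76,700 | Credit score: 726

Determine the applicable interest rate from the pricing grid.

6.525%

Credit score 726 ≥ 579; DTI: 7,290 ÷ 15,450 = 47.2%, within the 50% cap
LTV: 76,700 ÷ 160,000 = 47.9%, within 80% cap
Credit 726 → row 720+; LTV 47.9% → column 47.01–56%. Grid cell → 6.525%.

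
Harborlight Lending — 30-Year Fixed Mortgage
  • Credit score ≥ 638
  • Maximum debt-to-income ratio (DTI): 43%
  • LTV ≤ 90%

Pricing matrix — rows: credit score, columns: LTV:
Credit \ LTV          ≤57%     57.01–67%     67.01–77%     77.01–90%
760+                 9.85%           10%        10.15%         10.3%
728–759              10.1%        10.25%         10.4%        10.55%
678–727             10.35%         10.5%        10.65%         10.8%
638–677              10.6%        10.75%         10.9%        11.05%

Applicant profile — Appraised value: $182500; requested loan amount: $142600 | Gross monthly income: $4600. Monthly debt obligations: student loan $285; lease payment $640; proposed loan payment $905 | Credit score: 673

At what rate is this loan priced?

Credit score 673 ≥ 638; Total monthly debts = (285 + 640 + 905) = 1,830. DTI: 1,830 ÷ 4,600 = 39.8%, within the 43% cap
Loan-to-value = 142,600/182,500 = 78.1% — pass (90% max)
Row: 673 falls in 638–677. Column: 78.1% falls in 77.01–90%. Rate = 11.05%.

11.05%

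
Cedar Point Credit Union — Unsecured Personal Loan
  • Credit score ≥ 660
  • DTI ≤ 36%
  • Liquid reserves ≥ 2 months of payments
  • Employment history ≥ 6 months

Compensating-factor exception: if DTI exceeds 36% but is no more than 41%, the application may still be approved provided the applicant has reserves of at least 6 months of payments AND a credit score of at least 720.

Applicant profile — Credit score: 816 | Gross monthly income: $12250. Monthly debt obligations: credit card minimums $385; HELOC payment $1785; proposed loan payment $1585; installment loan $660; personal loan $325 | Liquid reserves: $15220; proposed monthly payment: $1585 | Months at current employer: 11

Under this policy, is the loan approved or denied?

Credit score 816 ≥ 660 (meets base)
Total debts = (385 + 1,785 + 1,585 + 660 + 325) = 4,740. DTI = 4,740/12,250 = 38.7% > 36% — standard DTI limit exceeded.
Reserves = 15,220/1,585 = 9.6 months ≥ 2
Employment 11 ≥ 6 months
DTI 38.7% is within the 36%–41% exception band; checking compensating factors.
Reserves 9.6 ≥ 6 months; credit score 816 ≥ 720.
Both override conditions satisfied; DTI exception granted.

Approved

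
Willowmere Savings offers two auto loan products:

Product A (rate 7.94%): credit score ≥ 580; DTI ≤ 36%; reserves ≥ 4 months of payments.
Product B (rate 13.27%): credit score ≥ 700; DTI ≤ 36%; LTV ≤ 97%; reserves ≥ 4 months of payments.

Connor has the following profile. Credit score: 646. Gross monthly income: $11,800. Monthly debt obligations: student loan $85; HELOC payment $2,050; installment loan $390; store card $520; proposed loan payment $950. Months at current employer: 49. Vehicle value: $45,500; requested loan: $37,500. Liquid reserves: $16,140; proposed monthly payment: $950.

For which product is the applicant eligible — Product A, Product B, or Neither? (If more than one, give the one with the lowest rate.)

Total debts = (85 + 2,050 + 390 + 520 + 950) = 3,995; DTI = 3,995/11,800 = 33.9%.
LTV = 37,500/45,500 = 82.4%.
Reserves = 16,140/950 = 17.0 months.
Product A: score 646 ≥ 580; DTI 33.9% ≤ 36%; reserves 17.0 ≥ 4 mo → qualifies.
Product B: score 646 < 700; DTI 33.9% ≤ 36%; LTV 82.4% ≤ 97%; reserves 17.0 ≥ 4 mo → does not qualify.

Product A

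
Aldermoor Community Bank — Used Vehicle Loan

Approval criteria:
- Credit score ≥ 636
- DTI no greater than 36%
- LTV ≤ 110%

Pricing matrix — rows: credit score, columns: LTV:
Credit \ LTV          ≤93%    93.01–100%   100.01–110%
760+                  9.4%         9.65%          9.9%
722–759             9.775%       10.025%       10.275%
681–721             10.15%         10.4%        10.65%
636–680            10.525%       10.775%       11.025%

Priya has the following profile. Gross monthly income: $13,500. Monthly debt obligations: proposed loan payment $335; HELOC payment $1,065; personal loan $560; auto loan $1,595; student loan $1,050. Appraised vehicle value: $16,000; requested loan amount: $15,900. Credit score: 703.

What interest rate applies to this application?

Credit score 703 ≥ 636; Total monthly debts = (335 + 1,065 + 560 + 1,595 + 1,050) = 4,605. DTI = 4,605/13,500 = 34.1% ≤ 36%
Loan-to-value = 15,900/16,000 = 99.4% — pass (110% max)
Score 703 is in the 681–721 band; LTV 99.4% is in the 93.01–100% band → 10.4%.

10.4%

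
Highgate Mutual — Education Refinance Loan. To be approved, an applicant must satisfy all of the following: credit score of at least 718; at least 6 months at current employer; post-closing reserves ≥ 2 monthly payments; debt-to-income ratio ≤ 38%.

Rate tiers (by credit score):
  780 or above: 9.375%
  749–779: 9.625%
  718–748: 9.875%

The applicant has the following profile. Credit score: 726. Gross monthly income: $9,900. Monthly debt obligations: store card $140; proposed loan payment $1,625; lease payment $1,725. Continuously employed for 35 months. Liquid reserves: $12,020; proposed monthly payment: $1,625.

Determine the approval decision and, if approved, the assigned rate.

Approved at 9.875%

Credit score 726 ≥ 718 (meets minimum)
Employment 35 ≥ 6 months
Reserves = 12,020/1,625 = 7.4 months ≥ 2
Total monthly debts = (140 + 1,625 + 1,725) = 3,490. Debt-to-income = 3,490/9,900 = 35.3% — meets 38% limit
All requirements met. Score 726 falls in the 718–748 tier → 9.875%.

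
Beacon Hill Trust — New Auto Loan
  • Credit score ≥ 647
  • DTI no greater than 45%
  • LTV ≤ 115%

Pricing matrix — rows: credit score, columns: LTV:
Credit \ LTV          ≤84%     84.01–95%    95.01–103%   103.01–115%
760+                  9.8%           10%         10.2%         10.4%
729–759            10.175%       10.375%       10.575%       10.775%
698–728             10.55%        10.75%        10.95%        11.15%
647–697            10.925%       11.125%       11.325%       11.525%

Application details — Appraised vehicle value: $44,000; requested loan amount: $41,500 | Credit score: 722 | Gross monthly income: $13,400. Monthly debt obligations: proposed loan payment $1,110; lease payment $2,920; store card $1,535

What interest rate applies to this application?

10.75%

Credit score 722 ≥ 647; Total monthly debts = (1,110 + 2,920 + 1,535) = 5,565. Debt-to-income = 5,565/13,400 = 41.5% — meets 45% limit
LTV: 41,500 ÷ 44,000 = 94.3%, within 115% cap
Row: 722 falls in 698–728. Column: 94.3% falls in 84.01–95%. Rate = 10.75%.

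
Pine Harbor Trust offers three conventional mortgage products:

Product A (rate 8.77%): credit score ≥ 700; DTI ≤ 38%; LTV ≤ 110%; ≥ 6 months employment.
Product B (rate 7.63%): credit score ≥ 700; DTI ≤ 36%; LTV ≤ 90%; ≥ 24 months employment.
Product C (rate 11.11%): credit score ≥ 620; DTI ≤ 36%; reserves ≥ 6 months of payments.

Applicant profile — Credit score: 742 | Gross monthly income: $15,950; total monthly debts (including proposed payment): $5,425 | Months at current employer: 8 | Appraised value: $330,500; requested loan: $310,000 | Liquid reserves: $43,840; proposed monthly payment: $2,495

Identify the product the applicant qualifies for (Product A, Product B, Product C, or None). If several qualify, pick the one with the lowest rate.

Product A

DTI = 5,425/15,950 = 34%.
LTV = 310,000/330,500 = 93.8%.
Reserves = 43,840/2,495 = 17.6 months.
Product A: score 742 ≥ 700; DTI 34% ≤ 38%; LTV 93.8% ≤ 110%; employment 8 ≥ 6 mo → qualifies.
Product B: score 742 ≥ 700; DTI 34% ≤ 36%; LTV 93.8% > 90%; employment 8 < 24 mo → does not qualify.
Product C: score 742 ≥ 620; DTI 34% ≤ 36%; reserves 17.6 ≥ 6 mo → qualifies.
Qualifying: Product A, Product C. Lowest rate is 8.77% → Product A.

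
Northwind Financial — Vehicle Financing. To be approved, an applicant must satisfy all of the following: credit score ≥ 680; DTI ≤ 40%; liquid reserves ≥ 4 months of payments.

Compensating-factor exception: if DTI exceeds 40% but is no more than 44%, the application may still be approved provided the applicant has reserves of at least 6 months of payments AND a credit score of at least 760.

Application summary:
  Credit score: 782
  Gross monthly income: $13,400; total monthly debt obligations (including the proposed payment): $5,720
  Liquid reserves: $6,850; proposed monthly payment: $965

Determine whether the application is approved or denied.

Credit score 782 ≥ 680 (meets base)
DTI = 5,720/13,400 = 42.7% > 40% — standard DTI limit exceeded.
Liquid reserves cover 6,850/965 = 7.1 months — ≥ 4 required
42.7% falls in the override range (40%–44%), so the compensating-factor test applies.
Override check — reserves: 7.1 mo (ok); score: 782 (ok).
Both compensating conditions met → exception applies.

Approved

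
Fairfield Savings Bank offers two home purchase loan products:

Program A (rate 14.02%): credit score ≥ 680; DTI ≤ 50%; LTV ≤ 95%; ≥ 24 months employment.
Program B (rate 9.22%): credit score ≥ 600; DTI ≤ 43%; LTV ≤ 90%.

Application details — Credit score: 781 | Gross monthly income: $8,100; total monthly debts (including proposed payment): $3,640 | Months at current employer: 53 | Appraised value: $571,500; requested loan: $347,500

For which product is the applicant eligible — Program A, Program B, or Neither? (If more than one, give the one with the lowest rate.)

DTI = 3,640/8,100 = 44.9%.
LTV = 347,500/571,500 = 60.8%.
Program A: score 781 ≥ 680; DTI 44.9% ≤ 50%; LTV 60.8% ≤ 95%; employment 53 ≥ 24 mo → qualifies.
Program B: score 781 ≥ 600; DTI 44.9% > 43%; LTV 60.8% ≤ 90% → does not qualify.

Program A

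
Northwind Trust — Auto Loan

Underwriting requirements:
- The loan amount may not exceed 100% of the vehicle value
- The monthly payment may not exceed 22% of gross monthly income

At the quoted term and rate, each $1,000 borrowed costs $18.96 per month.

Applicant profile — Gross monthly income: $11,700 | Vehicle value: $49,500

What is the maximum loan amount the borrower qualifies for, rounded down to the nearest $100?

$49,500

Payment cap: 22% × $11,700 = $2,574/month.
At $18.96 per $1,000, that supports 2,574/18.96 × 1,000 ≈ $135,759 → $135,700.
LTV cap: 100% × $49,500 = $49,500 → $49,500.
Binding constraint: loan-to-value.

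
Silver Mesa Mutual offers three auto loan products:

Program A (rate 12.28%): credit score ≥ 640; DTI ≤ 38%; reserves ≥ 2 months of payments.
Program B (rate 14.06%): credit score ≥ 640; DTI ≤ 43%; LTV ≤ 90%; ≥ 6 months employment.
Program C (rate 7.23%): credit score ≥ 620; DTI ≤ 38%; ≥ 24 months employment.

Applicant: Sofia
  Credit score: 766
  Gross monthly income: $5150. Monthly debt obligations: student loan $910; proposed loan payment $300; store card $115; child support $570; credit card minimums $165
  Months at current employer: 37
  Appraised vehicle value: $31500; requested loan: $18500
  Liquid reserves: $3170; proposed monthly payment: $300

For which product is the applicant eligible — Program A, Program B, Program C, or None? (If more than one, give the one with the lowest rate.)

Total debts = (910 + 300 + 115 + 570 + 165) = 2,060; DTI = 2,060/5,150 = 40%.
LTV = 18,500/31,500 = 58.7%.
Reserves = 3,170/300 = 10.6 months.
Program A: score 766 ≥ 640; DTI 40% > 38%; reserves 10.6 ≥ 2 mo → does not qualify.
Program B: score 766 ≥ 640; DTI 40% ≤ 43%; LTV 58.7% ≤ 90%; employment 37 ≥ 6 mo → qualifies.
Program C: score 766 ≥ 620; DTI 40% > 38%; employment 37 ≥ 24 mo → does not qualify.

Program B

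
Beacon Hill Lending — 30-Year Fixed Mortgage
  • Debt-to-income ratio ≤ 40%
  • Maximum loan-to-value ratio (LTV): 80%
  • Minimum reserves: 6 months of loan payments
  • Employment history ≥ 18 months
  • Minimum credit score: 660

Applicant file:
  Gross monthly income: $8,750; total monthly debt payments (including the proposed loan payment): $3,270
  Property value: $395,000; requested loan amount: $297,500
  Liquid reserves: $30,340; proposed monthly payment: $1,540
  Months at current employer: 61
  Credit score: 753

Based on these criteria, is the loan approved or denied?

Debt-to-income = 3,270/8,750 = 37.4% — meets 40% limit
LTV: 297,500 ÷ 395,000 = 75.3%, within 80% cap
Liquid reserves cover 30,340/1,540 = 19.7 months — ≥ 6 required
Employment 61 ≥ 18 months
Credit score 753 ≥ 660 (meets)
All criteria satisfied.

Approved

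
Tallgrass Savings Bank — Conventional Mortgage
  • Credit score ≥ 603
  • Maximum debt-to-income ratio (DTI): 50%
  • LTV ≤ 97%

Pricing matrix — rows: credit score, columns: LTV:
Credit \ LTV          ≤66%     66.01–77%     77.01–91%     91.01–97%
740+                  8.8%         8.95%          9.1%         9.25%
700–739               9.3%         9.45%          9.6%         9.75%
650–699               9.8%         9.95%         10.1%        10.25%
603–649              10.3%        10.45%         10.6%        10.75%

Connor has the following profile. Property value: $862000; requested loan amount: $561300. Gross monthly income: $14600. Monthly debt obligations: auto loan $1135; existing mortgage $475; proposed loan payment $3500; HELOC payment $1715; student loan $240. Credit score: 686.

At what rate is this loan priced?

9.8%

Credit score 686 ≥ 603; Total monthly debts = (1,135 + 475 + 3,500 + 1,715 + 240) = 7,065. Debt-to-income = 7,065/14,600 = 48.4% — meets 50% limit
LTV = 561,300/862,000 = 65.1% ≤ 97%
Row: 686 falls in 650–699. Column: 65.1% falls in ≤66%. Rate = 9.8%.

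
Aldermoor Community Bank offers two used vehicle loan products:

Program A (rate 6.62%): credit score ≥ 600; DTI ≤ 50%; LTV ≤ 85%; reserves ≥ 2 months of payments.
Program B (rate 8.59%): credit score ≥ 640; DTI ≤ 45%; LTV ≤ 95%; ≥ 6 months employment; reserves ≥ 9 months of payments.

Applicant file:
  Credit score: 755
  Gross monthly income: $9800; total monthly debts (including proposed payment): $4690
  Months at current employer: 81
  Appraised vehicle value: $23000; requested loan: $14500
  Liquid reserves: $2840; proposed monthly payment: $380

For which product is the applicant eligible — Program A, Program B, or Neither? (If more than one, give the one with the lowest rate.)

Program A

DTI = 4,690/9,800 = 47.9%.
LTV = 14,500/23,000 = 63%.
Reserves = 2,840/380 = 7.5 months.
Program A: score 755 ≥ 600; DTI 47.9% ≤ 50%; LTV 63% ≤ 85%; reserves 7.5 ≥ 2 mo → qualifies.
Program B: score 755 ≥ 640; DTI 47.9% > 45%; LTV 63% ≤ 95%; employment 81 ≥ 6 mo; reserves 7.5 < 9 mo → does not qualify.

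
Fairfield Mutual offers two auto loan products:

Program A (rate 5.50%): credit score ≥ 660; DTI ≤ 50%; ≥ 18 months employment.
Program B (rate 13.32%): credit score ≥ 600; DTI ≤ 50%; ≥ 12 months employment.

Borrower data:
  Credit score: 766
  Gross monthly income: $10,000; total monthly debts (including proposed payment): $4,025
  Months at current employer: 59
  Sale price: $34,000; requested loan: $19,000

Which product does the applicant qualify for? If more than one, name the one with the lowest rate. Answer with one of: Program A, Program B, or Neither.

Program A

DTI = 4,025/10,000 = 40.2%.
LTV = 19,000/34,000 = 55.9%.
Program A: score 766 ≥ 660; DTI 40.2% ≤ 50%; employment 59 ≥ 18 mo → qualifies.
Program B: score 766 ≥ 600; DTI 40.2% ≤ 50%; employment 59 ≥ 12 mo → qualifies.
Qualifying: Program A, Program B. Lowest rate is 5.50% → Program A.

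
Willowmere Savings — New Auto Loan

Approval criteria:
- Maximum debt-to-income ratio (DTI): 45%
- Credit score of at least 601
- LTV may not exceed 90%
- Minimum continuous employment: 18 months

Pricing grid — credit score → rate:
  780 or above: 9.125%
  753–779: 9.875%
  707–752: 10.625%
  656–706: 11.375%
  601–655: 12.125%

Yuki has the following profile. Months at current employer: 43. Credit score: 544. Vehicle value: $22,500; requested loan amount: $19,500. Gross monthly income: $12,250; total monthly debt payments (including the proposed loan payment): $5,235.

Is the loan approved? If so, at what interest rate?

Denied

Credit score 544 < 601 (below minimum)
DTI: 5,235 ÷ 12,250 = 42.7%, within the 45% cap
Employment 43 ≥ 18 months
LTV = 19,500/22,500 = 86.7% ≤ 90%
Not all requirements met → denied.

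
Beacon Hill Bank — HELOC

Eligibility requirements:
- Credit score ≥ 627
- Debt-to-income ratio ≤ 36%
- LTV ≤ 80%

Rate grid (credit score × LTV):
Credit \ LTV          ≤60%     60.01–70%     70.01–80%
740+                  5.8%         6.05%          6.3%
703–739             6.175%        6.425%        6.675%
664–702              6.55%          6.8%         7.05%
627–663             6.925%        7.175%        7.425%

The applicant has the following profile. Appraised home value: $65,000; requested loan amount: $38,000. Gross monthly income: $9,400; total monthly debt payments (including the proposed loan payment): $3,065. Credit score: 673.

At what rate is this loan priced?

6.55%

Credit score 673 ≥ 627; Debt-to-income = 3,065/9,400 = 32.6% — meets 36% limit
LTV = 38,000/65,000 = 58.5% ≤ 80%
Credit 673 → row 664–702; LTV 58.5% → column ≤60%. Grid cell → 6.55%.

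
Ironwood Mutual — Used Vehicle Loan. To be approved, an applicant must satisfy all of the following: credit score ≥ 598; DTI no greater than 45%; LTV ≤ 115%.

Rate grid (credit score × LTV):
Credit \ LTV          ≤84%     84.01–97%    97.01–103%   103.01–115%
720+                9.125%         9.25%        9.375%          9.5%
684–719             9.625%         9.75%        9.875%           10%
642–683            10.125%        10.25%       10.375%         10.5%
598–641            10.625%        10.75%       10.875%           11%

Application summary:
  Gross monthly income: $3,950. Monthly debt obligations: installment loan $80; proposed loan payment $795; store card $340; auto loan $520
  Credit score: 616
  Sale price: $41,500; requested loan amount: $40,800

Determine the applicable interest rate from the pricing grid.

10.875%

Credit score 616 ≥ 598; Total monthly debts = (80 + 795 + 340 + 520) = 1,735. DTI = 1,735/3,950 = 43.9% ≤ 45%
LTV = 40,800/41,500 = 98.3% ≤ 115%
Credit 616 → row 598–641; LTV 98.3% → column 97.01–103%. Grid cell → 10.875%.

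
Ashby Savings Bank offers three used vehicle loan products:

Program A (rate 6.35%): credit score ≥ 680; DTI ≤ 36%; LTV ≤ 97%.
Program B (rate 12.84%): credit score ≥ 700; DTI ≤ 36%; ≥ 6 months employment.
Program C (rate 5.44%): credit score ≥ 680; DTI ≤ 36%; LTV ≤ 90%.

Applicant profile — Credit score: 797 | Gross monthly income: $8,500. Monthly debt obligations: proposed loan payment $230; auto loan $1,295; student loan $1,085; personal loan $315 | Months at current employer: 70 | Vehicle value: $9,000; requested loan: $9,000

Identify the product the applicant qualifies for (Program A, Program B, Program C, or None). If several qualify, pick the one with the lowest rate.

Program B

Total debts = (230 + 1,295 + 1,085 + 315) = 2,925; DTI = 2,925/8,500 = 34.4%.
LTV = 9,000/9,000 = 100%.
Program A: score 797 ≥ 680; DTI 34.4% ≤ 36%; LTV 100% > 97% → does not qualify.
Program B: score 797 ≥ 700; DTI 34.4% ≤ 36%; employment 70 ≥ 6 mo → qualifies.
Program C: score 797 ≥ 680; DTI 34.4% ≤ 36%; LTV 100% > 90% → does not qualify.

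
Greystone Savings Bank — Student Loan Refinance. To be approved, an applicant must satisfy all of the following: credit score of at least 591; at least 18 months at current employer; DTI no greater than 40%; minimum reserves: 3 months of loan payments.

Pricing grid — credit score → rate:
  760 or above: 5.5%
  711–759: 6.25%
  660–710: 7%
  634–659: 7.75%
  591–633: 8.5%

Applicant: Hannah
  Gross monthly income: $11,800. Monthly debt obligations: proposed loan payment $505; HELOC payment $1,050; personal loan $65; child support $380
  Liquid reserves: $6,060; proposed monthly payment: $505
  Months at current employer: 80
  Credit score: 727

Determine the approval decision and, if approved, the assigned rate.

Approved at 6.25%

Credit score 727 ≥ 591 (meets minimum)
Total monthly debts = (505 + 1,050 + 65 + 380) = 2,000. DTI = 2,000/11,800 = 16.9% ≤ 40%
Liquid reserves cover 6,060/505 = 12.0 months — ≥ 3 required
Employment 80 ≥ 18 months
All requirements met. Score 727 falls in the 711–759 tier → 6.25%.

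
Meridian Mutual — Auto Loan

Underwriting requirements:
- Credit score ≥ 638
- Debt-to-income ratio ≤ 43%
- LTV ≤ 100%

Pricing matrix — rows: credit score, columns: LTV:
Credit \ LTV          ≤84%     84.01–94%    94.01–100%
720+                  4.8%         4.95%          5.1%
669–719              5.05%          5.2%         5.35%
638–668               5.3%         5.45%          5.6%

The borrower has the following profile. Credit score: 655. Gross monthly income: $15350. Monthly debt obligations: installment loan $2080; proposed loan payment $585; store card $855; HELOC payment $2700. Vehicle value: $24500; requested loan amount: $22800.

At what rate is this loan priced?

5.45%

Credit score 655 ≥ 638; Total monthly debts = (2,080 + 585 + 855 + 2,700) = 6,220. DTI: 6,220 ÷ 15,350 = 40.5%, within the 43% cap
LTV: 22,800 ÷ 24,500 = 93.1%, within 100% cap
Row: 655 falls in 638–668. Column: 93.1% falls in 84.01–94%. Rate = 5.45%.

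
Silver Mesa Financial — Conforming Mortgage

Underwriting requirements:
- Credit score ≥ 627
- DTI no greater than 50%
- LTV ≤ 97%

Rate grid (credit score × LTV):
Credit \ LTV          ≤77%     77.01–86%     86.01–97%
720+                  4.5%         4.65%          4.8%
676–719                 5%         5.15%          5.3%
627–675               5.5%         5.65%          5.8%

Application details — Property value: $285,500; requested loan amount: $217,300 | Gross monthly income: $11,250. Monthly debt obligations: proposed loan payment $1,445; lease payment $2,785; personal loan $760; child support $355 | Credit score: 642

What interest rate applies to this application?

5.5%

Credit score 642 ≥ 627; Total monthly debts = (1,445 + 2,785 + 760 + 355) = 5,345. DTI = 5,345/11,250 = 47.5% ≤ 50%
Loan-to-value = 217,300/285,500 = 76.1% — pass (97% max)
Row: 642 falls in 627–675. Column: 76.1% falls in ≤77%. Rate = 5.5%.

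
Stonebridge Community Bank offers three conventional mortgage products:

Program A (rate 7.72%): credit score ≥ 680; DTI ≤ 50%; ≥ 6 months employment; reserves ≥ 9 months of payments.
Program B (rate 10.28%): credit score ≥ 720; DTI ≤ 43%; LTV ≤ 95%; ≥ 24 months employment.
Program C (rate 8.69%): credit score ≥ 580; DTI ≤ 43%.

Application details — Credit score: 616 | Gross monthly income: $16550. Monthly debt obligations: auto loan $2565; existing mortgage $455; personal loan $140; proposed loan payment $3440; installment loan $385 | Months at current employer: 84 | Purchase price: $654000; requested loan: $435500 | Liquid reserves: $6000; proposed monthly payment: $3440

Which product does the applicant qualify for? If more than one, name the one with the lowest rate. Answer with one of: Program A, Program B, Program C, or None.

Program C

Total debts = (2,565 + 455 + 140 + 3,440 + 385) = 6,985; DTI = 6,985/16,550 = 42.2%.
LTV = 435,500/654,000 = 66.6%.
Reserves = 6,000/3,440 = 1.7 months.
Program A: score 616 < 680; DTI 42.2% ≤ 50%; employment 84 ≥ 6 mo; reserves 1.7 < 9 mo → does not qualify.
Program B: score 616 < 720; DTI 42.2% ≤ 43%; LTV 66.6% ≤ 95%; employment 84 ≥ 24 mo → does not qualify.
Program C: score 616 ≥ 580; DTI 42.2% ≤ 43% → qualifies.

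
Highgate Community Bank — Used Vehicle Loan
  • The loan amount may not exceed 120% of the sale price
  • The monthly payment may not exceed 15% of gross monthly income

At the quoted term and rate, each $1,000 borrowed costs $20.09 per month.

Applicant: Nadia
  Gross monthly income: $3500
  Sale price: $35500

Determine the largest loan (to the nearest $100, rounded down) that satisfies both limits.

$26,100

Payment cap: 15% × $3,500 = $525/month.
At $20.09 per $1,000, that supports 525/20.09 × 1,000 ≈ $26,132 → $26,100.
LTV cap: 120% × $35,500 = $42,600 → $42,600.
Binding constraint: payment-to-income.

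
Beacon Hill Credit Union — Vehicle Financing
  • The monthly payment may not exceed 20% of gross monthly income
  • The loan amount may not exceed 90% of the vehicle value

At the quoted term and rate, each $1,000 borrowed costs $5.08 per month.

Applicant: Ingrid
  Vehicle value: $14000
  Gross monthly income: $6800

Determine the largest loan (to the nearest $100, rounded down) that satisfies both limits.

$12,600

Payment cap: 20% × $6,800 = $1,360/month.
At $5.08 per $1,000, that supports 1,360/5.08 × 1,000 ≈ $267,716 → $267,700.
LTV cap: 90% × $14,000 = $12,600 → $12,600.
Binding constraint: loan-to-value.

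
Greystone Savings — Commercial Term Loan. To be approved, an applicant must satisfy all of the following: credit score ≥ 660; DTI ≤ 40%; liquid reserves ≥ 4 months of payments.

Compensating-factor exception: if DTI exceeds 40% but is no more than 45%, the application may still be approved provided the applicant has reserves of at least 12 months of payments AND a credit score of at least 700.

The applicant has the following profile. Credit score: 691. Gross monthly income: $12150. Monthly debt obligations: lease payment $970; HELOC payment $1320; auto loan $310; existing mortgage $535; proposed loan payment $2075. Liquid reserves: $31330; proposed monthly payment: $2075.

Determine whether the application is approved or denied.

Credit score 691 ≥ 660 (meets base)
Total debts = (970 + 1,320 + 310 + 535 + 2,075) = 5,210. DTI = 5,210/12,150 = 42.9% > 40% — standard DTI limit exceeded.
Liquid reserves cover 31,330/2,075 = 15.1 months — ≥ 4 required
42.9% falls in the override range (40%–45%), so the compensating-factor test applies.
Override check — reserves: 15.1 mo (ok); score: 691 (below 700).
Override conditions not both satisfied; exception does not apply.

Denied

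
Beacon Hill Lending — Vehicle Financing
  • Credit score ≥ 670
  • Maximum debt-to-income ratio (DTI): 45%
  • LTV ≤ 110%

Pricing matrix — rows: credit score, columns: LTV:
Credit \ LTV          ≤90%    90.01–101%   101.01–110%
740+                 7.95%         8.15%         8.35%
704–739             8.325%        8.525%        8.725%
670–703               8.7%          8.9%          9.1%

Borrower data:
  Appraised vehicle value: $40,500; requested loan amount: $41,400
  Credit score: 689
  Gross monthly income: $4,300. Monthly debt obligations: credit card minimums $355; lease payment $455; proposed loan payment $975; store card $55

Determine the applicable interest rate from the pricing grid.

Credit score 689 ≥ 670; Total monthly debts = (355 + 455 + 975 + 55) = 1,840. DTI: 1,840 ÷ 4,300 = 42.8%, within the 45% cap
LTV: 41,400 ÷ 40,500 = 102.2%, within 110% cap
Row: 689 falls in 670–703. Column: 102.2% falls in 101.01–110%. Rate = 9.1%.

9.1%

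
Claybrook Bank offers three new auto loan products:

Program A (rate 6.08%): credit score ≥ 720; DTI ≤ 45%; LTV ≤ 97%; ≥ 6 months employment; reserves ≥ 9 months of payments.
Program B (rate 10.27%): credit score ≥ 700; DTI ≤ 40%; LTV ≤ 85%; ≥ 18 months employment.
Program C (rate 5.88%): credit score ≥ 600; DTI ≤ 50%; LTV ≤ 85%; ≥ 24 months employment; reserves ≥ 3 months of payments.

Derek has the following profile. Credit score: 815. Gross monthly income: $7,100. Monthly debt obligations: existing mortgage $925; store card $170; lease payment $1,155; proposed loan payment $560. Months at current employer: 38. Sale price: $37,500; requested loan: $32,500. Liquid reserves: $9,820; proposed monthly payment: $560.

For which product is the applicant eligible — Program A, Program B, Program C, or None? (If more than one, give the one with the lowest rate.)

Program A

Total debts = (925 + 170 + 1,155 + 560) = 2,810; DTI = 2,810/7,100 = 39.6%.
LTV = 32,500/37,500 = 86.7%.
Reserves = 9,820/560 = 17.5 months.
Program A: score 815 ≥ 720; DTI 39.6% ≤ 45%; LTV 86.7% ≤ 97%; employment 38 ≥ 6 mo; reserves 17.5 ≥ 9 mo → qualifies.
Program B: score 815 ≥ 700; DTI 39.6% ≤ 40%; LTV 86.7% > 85%; employment 38 ≥ 18 mo → does not qualify.
Program C: score 815 ≥ 600; DTI 39.6% ≤ 50%; LTV 86.7% > 85%; employment 38 ≥ 24 mo; reserves 17.5 ≥ 3 mo → does not qualify.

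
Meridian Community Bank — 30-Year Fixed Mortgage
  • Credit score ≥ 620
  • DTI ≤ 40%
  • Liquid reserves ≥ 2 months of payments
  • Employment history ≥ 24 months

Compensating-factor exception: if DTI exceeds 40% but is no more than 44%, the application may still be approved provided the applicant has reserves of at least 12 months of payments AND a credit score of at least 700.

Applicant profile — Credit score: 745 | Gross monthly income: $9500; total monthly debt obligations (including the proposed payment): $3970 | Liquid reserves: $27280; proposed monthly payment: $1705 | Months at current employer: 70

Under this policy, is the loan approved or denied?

Approved

Credit score 745 ≥ 620 (meets base)
DTI = 3,970/9,500 = 41.8% > 40% — standard DTI limit exceeded.
Liquid reserves cover 27,280/1,705 = 16.0 months — ≥ 2 required
Employment 70 ≥ 24 months
DTI 41.8% is within the 40%–44% exception band; checking compensating factors.
Reserves 16.0 ≥ 12 months; credit score 745 ≥ 700.
Both override conditions satisfied; DTI exception granted.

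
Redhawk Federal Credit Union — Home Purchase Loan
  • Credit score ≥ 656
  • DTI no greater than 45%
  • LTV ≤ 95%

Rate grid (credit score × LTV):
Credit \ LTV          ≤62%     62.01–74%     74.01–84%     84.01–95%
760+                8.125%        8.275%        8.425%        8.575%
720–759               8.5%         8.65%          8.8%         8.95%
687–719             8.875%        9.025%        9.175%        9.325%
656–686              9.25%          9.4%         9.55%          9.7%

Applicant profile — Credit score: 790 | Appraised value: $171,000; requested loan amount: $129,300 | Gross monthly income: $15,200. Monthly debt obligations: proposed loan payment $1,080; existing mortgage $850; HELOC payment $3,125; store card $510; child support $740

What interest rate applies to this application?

8.425%

Credit score 790 ≥ 656; Total monthly debts = (1,080 + 850 + 3,125 + 510 + 740) = 6,305. Debt-to-income = 6,305/15,200 = 41.5% — meets 45% limit
Loan-to-value = 129,300/171,000 = 75.6% — pass (95% max)
Score 790 is in the 760+ band; LTV 75.6% is in the 74.01–84% band → 8.425%.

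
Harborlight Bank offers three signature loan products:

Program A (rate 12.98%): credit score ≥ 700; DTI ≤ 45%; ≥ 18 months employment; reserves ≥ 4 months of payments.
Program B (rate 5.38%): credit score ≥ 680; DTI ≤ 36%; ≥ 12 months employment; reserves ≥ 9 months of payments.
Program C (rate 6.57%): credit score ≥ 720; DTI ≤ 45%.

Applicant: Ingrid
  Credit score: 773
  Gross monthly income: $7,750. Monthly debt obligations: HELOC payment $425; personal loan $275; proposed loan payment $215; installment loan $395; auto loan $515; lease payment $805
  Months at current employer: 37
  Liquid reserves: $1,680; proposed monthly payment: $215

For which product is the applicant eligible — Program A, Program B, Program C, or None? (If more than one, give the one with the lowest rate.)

Total debts = (425 + 275 + 215 + 395 + 515 + 805) = 2,630; DTI = 2,630/7,750 = 33.9%.
Reserves = 1,680/215 = 7.8 months.
Program A: score 773 ≥ 700; DTI 33.9% ≤ 45%; employment 37 ≥ 18 mo; reserves 7.8 ≥ 4 mo → qualifies.
Program B: score 773 ≥ 680; DTI 33.9% ≤ 36%; employment 37 ≥ 12 mo; reserves 7.8 < 9 mo → does not qualify.
Program C: score 773 ≥ 720; DTI 33.9% ≤ 45% → qualifies.
Qualifying: Program A, Program C. Lowest rate is 6.57% → Program C.

Program C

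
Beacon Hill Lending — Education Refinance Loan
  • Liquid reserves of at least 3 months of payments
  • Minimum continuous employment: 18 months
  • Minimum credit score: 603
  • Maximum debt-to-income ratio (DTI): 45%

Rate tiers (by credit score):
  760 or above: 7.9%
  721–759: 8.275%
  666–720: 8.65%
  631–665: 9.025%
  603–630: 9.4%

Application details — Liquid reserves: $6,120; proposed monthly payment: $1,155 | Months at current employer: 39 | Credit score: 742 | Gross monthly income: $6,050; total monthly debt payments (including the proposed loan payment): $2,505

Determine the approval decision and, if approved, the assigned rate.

Credit score 742 ≥ 603 (meets minimum)
Employment 39 ≥ 18 months
DTI: 2,505 ÷ 6,050 = 41.4%, within the 45% cap
Reserves = 6,120/1,155 = 5.3 months ≥ 3
All requirements met. Score 742 falls in the 721–759 tier → 8.275%.

Approved at 8.275%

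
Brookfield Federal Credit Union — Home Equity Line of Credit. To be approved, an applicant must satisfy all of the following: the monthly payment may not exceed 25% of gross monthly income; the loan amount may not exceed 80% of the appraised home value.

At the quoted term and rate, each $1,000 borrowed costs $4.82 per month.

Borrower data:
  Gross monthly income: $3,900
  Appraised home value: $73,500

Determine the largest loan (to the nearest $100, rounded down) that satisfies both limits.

Payment cap: 25% × $3,900 = $975/month.
At $4.82 per $1,000, that supports 975/4.82 × 1,000 ≈ $202,282 → $202,200.
LTV cap: 80% × $73,500 = $58,800 → $58,800.
Binding constraint: loan-to-value.

$58,800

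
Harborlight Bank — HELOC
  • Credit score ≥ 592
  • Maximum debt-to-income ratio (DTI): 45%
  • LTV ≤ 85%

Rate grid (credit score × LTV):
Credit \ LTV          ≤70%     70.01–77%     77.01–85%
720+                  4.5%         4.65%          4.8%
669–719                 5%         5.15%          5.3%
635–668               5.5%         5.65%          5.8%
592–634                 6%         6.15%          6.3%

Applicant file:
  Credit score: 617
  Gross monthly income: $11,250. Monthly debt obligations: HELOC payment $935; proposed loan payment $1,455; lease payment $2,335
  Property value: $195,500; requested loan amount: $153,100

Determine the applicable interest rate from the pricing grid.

Credit score 617 ≥ 592; Total monthly debts = (935 + 1,455 + 2,335) = 4,725. DTI: 4,725 ÷ 11,250 = 42%, within the 45% cap
Loan-to-value = 153,100/195,500 = 78.3% — pass (85% max)
Score 617 is in the 592–634 band; LTV 78.3% is in the 77.01–85% band → 6.3%.

6.3%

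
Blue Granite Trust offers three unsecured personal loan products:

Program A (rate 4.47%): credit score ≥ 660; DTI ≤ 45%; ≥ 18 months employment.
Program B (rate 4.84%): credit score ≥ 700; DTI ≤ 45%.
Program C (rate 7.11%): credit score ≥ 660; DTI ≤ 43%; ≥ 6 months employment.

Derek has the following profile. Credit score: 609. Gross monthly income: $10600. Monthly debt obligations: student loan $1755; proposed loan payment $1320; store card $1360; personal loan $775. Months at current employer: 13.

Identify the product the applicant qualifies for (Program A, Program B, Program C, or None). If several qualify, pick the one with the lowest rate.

Total debts = (1,755 + 1,320 + 1,360 + 775) = 5,210; DTI = 5,210/10,600 = 49.2%.
Program A: score 609 < 660; DTI 49.2% > 45%; employment 13 < 18 mo → does not qualify.
Program B: score 609 < 700; DTI 49.2% > 45% → does not qualify.
Program C: score 609 < 660; DTI 49.2% > 43%; employment 13 ≥ 6 mo → does not qualify.

None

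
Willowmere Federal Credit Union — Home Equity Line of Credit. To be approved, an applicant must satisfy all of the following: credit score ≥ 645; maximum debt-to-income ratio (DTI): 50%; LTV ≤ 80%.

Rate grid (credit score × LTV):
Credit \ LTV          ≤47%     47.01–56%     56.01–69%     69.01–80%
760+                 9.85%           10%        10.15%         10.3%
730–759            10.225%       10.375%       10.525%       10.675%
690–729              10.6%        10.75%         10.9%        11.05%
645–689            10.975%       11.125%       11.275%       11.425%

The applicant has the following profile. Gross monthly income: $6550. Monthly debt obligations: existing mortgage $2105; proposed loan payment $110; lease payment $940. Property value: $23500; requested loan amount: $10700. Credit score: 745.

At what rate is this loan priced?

10.225%

Credit score 745 ≥ 645; Total monthly debts = (2,105 + 110 + 940) = 3,155. DTI: 3,155 ÷ 6,550 = 48.2%, within the 50% cap
Loan-to-value = 10,700/23,500 = 45.5% — pass (80% max)
Credit 745 → row 730–759; LTV 45.5% → column ≤47%. Grid cell → 10.225%.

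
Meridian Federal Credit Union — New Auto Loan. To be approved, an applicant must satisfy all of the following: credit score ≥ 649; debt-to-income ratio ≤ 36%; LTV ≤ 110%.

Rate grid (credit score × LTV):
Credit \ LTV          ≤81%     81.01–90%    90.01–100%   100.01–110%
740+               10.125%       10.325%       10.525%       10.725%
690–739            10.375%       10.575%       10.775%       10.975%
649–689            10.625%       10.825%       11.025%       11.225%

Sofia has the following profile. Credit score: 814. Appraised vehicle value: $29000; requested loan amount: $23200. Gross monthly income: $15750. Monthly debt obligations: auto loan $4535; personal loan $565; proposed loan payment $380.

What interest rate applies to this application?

Credit score 814 ≥ 649; Total monthly debts = (4,535 + 565 + 380) = 5,480. DTI = 5,480/15,750 = 34.8% ≤ 36%
Loan-to-value = 23,200/29,000 = 80% — pass (110% max)
Row: 814 falls in 740+. Column: 80% falls in ≤81%. Rate = 10.125%.

10.125%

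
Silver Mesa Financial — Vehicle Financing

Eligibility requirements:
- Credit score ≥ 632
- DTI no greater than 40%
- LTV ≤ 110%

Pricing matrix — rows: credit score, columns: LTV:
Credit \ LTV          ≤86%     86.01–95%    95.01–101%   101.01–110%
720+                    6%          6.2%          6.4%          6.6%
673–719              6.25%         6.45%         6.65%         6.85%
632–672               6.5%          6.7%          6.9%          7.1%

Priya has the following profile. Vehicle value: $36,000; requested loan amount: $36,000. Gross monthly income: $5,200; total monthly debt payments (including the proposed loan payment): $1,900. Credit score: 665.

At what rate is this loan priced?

Credit score 665 ≥ 632; Debt-to-income = 1,900/5,200 = 36.5% — meets 40% limit
LTV: 36,000 ÷ 36,000 = 100%, within 110% cap
Credit 665 → row 632–672; LTV 100% → column 95.01–101%. Grid cell → 6.9%.

6.9%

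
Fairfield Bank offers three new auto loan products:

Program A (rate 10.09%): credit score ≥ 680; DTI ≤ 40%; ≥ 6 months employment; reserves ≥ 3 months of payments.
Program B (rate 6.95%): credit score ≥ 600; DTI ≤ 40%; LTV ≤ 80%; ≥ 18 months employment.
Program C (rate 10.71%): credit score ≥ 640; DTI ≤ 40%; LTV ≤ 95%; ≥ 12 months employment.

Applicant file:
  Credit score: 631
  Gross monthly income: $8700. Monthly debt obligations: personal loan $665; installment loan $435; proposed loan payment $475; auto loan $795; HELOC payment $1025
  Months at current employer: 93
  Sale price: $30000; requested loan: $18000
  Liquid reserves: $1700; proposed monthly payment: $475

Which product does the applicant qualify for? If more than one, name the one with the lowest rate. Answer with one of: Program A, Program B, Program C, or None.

Total debts = (665 + 435 + 475 + 795 + 1,025) = 3,395; DTI = 3,395/8,700 = 39%.
LTV = 18,000/30,000 = 60%.
Reserves = 1,700/475 = 3.6 months.
Program A: score 631 < 680; DTI 39% ≤ 40%; employment 93 ≥ 6 mo; reserves 3.6 ≥ 3 mo → does not qualify.
Program B: score 631 ≥ 600; DTI 39% ≤ 40%; LTV 60% ≤ 80%; employment 93 ≥ 18 mo → qualifies.
Program C: score 631 < 640; DTI 39% ≤ 40%; LTV 60% ≤ 95%; employment 93 ≥ 12 mo → does not qualify.

Program B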